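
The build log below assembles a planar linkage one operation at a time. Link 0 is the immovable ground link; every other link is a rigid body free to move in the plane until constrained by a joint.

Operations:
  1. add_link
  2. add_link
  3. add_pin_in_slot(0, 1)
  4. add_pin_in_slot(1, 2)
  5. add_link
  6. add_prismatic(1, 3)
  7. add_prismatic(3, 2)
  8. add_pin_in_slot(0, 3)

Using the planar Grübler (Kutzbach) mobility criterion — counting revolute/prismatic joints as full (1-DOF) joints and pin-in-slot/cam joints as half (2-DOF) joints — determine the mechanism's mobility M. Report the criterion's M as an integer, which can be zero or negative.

M = 2

ground; <1,0,0>
#1 <2,0,0>
#2 <3,0,0>
PS:0↔1 J2 <3,0,1>
PS:1↔2 J2 <3,0,2>
#3 <4,0,2>
P:1↔3 J1 <4,1,2>
P:3↔2 J1 <4,2,2>
PS:0↔3 J2 <4,2,3>
3×3 − 2×2 − 1×3 = 2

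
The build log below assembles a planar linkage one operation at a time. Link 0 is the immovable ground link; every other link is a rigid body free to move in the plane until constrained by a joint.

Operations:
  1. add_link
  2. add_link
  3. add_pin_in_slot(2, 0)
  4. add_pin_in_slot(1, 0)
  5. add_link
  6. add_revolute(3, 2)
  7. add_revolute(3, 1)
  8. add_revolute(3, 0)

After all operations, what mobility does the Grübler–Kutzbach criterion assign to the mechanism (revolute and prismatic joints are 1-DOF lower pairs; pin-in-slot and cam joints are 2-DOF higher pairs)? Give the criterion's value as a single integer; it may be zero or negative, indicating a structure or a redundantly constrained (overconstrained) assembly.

ground; <1,0,0>
#1 <2,0,0>
#2 <3,0,0>
PS:2↔0 J2 <3,0,1>
PS:1↔0 J2 <3,0,2>
#3 <4,0,2>
R:3↔2 J1 <4,1,2>
R:3↔1 J1 <4,2,2>
R:3↔0 J1 <4,3,2>
3×3 − 2×3 − 1×2 = 1

M = 1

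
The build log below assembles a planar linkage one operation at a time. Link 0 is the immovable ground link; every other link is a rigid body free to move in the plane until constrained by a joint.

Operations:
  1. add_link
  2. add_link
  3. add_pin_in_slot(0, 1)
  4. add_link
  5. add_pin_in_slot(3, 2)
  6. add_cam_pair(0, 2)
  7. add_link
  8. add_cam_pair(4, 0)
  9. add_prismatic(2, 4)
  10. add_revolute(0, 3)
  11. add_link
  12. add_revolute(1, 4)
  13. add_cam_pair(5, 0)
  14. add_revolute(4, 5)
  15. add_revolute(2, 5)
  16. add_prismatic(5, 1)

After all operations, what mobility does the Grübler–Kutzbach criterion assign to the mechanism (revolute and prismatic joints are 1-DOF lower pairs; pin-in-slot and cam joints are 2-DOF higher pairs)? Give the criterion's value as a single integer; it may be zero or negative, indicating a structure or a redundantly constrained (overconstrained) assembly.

M = -2

(L,J1,J2)=(1,0,0); link0 fixed
link1: (2,0,0)
link2: (3,0,0)
PS 0-1 [J2]: (3,0,1)
link3: (4,0,1)
PS 3-2 [J2]: (4,0,2)
C 0-2 [J2]: (4,0,3)
link4: (5,0,3)
C 4-0 [J2]: (5,0,4)
P 2-4 [J1]: (5,1,4)
R 0-3 [J1]: (5,2,4)
link5: (6,2,4)
R 1-4 [J1]: (6,3,4)
C 5-0 [J2]: (6,3,5)
R 4-5 [J1]: (6,4,5)
R 2-5 [J1]: (6,5,5)
P 5-1 [J1]: (6,6,5)
Grübler: 3·5 − 2·6 − 5 = -2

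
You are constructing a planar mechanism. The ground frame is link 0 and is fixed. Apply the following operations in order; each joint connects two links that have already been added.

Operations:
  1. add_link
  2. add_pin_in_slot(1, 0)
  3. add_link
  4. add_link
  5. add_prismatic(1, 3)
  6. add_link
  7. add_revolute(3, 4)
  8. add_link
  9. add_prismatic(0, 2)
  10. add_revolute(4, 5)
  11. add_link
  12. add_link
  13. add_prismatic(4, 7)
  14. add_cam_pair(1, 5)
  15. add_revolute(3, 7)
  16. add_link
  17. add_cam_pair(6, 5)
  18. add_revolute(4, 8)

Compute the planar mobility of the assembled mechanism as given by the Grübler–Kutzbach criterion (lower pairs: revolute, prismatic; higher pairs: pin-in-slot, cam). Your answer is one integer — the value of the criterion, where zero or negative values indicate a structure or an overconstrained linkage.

(L,J1,J2)=(1,0,0); link0 fixed
link1: (2,0,0)
PS 1-0 [J2]: (2,0,1)
link2: (3,0,1)
link3: (4,0,1)
P 1-3 [J1]: (4,1,1)
link4: (5,1,1)
R 3-4 [J1]: (5,2,1)
link5: (6,2,1)
P 0-2 [J1]: (6,3,1)
R 4-5 [J1]: (6,4,1)
link6: (7,4,1)
link7: (8,4,1)
P 4-7 [J1]: (8,5,1)
C 1-5 [J2]: (8,5,2)
R 3-7 [J1]: (8,6,2)
link8: (9,6,2)
C 6-5 [J2]: (9,6,3)
R 4-8 [J1]: (9,7,3)
Grübler: 3·8 − 2·7 − 3 = 7

M = 7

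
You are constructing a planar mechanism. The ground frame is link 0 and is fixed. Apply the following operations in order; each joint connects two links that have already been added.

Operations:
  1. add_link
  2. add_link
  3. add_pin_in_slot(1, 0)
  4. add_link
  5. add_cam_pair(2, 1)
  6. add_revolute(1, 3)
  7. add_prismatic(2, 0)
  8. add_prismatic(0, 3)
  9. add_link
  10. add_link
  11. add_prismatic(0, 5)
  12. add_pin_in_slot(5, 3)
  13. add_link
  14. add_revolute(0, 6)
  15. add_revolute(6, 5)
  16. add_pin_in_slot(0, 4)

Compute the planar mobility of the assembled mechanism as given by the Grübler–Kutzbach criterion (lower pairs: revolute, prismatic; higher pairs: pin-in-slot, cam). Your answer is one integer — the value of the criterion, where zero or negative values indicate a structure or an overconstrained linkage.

(L,J1,J2)=(1,0,0); link0 fixed
link1: (2,0,0)
link2: (3,0,0)
PS 1-0 [J2]: (3,0,1)
link3: (4,0,1)
C 2-1 [J2]: (4,0,2)
R 1-3 [J1]: (4,1,2)
P 2-0 [J1]: (4,2,2)
P 0-3 [J1]: (4,3,2)
link4: (5,3,2)
link5: (6,3,2)
P 0-5 [J1]: (6,4,2)
PS 5-3 [J2]: (6,4,3)
link6: (7,4,3)
R 0-6 [J1]: (7,5,3)
R 6-5 [J1]: (7,6,3)
PS 0-4 [J2]: (7,6,4)
Grübler: 3·6 − 2·6 − 4 = 2

M = 2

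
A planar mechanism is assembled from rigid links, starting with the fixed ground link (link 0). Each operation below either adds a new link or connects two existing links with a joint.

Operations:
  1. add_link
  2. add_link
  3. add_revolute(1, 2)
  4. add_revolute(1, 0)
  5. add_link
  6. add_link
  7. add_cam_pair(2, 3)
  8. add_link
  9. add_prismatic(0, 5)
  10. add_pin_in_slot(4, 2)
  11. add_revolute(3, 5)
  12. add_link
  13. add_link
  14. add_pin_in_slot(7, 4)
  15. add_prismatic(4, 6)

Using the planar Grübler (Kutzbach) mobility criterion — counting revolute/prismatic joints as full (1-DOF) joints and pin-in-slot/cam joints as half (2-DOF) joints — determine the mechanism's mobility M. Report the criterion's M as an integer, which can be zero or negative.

M = 8

link 0 = ground. State L|J1|J2 = 1|0|0
+link1  2|0|0
+link2  3|0|0
R(1,2) f=1→J1  3|1|0
R(1,0) f=1→J1  3|2|0
+link3  4|2|0
+link4  5|2|0
C(2,3) f=2→J2  5|2|1
+link5  6|2|1
P(0,5) f=1→J1  6|3|1
PS(4,2) f=2→J2  6|3|2
R(3,5) f=1→J1  6|4|2
+link6  7|4|2
+link7  8|4|2
PS(7,4) f=2→J2  8|4|3
P(4,6) f=1→J1  8|5|3
M = 3(8−1)−2·5−3 = 21−10−3 = 8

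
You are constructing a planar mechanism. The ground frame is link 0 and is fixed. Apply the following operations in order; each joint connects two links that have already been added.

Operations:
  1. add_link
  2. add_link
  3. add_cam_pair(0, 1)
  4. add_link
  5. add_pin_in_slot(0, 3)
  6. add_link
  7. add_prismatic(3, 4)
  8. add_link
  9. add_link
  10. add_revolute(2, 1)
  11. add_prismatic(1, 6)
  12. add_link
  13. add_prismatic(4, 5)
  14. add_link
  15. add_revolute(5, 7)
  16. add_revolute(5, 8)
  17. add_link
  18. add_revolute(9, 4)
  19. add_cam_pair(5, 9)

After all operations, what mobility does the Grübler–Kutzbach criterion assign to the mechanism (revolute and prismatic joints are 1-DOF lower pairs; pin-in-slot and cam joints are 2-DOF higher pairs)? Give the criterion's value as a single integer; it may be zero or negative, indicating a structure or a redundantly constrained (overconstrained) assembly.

[1;0;0] (link 0 is ground)
L+ [2;0;0]
L+ [3;0;0]
C(0,1)∈J2 [3;0;1]
L+ [4;0;1]
PS(0,3)∈J2 [4;0;2]
L+ [5;0;2]
P(3,4)∈J1 [5;1;2]
L+ [6;1;2]
L+ [7;1;2]
R(2,1)∈J1 [7;2;2]
P(1,6)∈J1 [7;3;2]
L+ [8;3;2]
P(4,5)∈J1 [8;4;2]
L+ [9;4;2]
R(5,7)∈J1 [9;5;2]
R(5,8)∈J1 [9;6;2]
L+ [10;6;2]
R(9,4)∈J1 [10;7;2]
C(5,9)∈J2 [10;7;3]
mobility = 27 − 14 − 3 = 10

M = 10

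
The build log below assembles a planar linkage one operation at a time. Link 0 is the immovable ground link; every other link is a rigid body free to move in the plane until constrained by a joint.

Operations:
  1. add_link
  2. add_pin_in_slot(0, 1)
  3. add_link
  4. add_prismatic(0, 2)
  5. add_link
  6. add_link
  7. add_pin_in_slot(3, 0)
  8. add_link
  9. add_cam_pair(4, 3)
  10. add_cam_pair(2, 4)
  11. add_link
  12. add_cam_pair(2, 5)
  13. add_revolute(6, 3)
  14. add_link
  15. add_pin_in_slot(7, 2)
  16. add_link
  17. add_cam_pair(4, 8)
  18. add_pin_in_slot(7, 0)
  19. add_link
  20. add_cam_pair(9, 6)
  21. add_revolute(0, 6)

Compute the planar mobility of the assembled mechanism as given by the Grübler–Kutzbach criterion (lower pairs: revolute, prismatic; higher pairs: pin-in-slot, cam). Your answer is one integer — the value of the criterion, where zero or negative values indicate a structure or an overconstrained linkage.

M = 12

[1;0;0] (link 0 is ground)
L+ [2;0;0]
PS(0,1)∈J2 [2;0;1]
L+ [3;0;1]
P(0,2)∈J1 [3;1;1]
L+ [4;1;1]
L+ [5;1;1]
PS(3,0)∈J2 [5;1;2]
L+ [6;1;2]
C(4,3)∈J2 [6;1;3]
C(2,4)∈J2 [6;1;4]
L+ [7;1;4]
C(2,5)∈J2 [7;1;5]
R(6,3)∈J1 [7;2;5]
L+ [8;2;5]
PS(7,2)∈J2 [8;2;6]
L+ [9;2;6]
C(4,8)∈J2 [9;2;7]
PS(7,0)∈J2 [9;2;8]
L+ [10;2;8]
C(9,6)∈J2 [10;2;9]
R(0,6)∈J1 [10;3;9]
mobility = 27 − 6 − 9 = 12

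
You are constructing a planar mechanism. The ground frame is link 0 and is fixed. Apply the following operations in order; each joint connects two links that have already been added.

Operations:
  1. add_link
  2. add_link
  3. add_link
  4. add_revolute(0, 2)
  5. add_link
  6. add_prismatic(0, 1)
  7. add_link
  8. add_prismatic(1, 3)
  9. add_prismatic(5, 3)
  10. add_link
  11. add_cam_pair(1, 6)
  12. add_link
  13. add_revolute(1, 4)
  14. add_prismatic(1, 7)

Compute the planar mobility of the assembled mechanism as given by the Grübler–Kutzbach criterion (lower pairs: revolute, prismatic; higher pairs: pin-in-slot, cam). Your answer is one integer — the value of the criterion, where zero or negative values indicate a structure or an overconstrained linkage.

M = 8

ground; <1,0,0>
#1 <2,0,0>
#2 <3,0,0>
#3 <4,0,0>
R:0↔2 J1 <4,1,0>
#4 <5,1,0>
P:0↔1 J1 <5,2,0>
#5 <6,2,0>
P:1↔3 J1 <6,3,0>
P:5↔3 J1 <6,4,0>
#6 <7,4,0>
C:1↔6 J2 <7,4,1>
#7 <8,4,1>
R:1↔4 J1 <8,5,1>
P:1↔7 J1 <8,6,1>
3×7 − 2×6 − 1×1 = 8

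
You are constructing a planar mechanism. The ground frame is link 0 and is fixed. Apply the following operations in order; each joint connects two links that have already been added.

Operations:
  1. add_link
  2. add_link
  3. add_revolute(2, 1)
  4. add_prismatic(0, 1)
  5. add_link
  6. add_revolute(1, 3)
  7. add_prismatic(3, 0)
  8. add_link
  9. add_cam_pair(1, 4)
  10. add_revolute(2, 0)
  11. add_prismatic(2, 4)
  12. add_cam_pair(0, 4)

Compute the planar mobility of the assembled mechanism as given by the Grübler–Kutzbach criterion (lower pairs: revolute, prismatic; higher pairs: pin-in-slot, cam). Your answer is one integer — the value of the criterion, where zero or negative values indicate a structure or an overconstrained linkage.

ground; <1,0,0>
#1 <2,0,0>
#2 <3,0,0>
R:2↔1 J1 <3,1,0>
P:0↔1 J1 <3,2,0>
#3 <4,2,0>
R:1↔3 J1 <4,3,0>
P:3↔0 J1 <4,4,0>
#4 <5,4,0>
C:1↔4 J2 <5,4,1>
R:2↔0 J1 <5,5,1>
P:2↔4 J1 <5,6,1>
C:0↔4 J2 <5,6,2>
3×4 − 2×6 − 1×2 = -2

M = -2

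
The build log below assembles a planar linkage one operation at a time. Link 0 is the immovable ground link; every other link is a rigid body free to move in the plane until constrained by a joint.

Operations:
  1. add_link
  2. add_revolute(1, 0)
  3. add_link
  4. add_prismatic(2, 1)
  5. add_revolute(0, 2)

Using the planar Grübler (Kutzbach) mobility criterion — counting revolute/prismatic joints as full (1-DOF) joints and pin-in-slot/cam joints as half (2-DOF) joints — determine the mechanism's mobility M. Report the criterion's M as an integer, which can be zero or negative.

[1;0;0] (link 0 is ground)
L+ [2;0;0]
R(1,0)∈J1 [2;1;0]
L+ [3;1;0]
P(2,1)∈J1 [3;2;0]
R(0,2)∈J1 [3;3;0]
mobility = 6 − 6 − 0 = 0

M = 0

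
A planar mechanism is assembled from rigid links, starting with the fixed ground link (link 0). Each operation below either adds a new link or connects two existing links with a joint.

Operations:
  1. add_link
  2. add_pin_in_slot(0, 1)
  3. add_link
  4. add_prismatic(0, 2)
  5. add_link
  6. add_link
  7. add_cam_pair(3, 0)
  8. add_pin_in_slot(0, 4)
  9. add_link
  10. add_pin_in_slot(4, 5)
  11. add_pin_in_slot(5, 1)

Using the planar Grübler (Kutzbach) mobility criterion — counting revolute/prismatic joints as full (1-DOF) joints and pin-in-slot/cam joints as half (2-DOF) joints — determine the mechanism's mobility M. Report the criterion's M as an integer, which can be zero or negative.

M = 8

ground; <1,0,0>
#1 <2,0,0>
PS:0↔1 J2 <2,0,1>
#2 <3,0,1>
P:0↔2 J1 <3,1,1>
#3 <4,1,1>
#4 <5,1,1>
C:3↔0 J2 <5,1,2>
PS:0↔4 J2 <5,1,3>
#5 <6,1,3>
PS:4↔5 J2 <6,1,4>
PS:5↔1 J2 <6,1,5>
3×5 − 2×1 − 1×5 = 8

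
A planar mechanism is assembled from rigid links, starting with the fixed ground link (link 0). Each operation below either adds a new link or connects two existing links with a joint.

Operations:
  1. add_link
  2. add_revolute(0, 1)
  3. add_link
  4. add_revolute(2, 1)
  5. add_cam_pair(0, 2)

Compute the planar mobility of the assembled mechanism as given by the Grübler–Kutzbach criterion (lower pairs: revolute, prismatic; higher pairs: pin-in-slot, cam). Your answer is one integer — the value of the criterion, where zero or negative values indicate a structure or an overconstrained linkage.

M = 1

(L,J1,J2)=(1,0,0); link0 fixed
link1: (2,0,0)
R 0-1 [J1]: (2,1,0)
link2: (3,1,0)
R 2-1 [J1]: (3,2,0)
C 0-2 [J2]: (3,2,1)
Grübler: 3·2 − 2·2 − 1 = 1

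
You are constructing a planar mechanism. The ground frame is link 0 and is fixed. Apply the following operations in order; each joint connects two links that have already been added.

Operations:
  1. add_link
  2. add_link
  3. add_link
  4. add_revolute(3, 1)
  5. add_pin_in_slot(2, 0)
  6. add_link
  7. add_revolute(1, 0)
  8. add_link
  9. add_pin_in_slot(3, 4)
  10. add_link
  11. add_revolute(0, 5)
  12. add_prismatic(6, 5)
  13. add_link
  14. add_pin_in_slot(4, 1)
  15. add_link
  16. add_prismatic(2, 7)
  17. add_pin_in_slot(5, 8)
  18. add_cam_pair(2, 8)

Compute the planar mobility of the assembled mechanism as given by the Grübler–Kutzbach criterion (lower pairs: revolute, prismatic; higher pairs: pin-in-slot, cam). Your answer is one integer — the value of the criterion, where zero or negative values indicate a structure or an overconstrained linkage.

M = 9

link 0 = ground. State L|J1|J2 = 1|0|0
+link1  2|0|0
+link2  3|0|0
+link3  4|0|0
R(3,1) f=1→J1  4|1|0
PS(2,0) f=2→J2  4|1|1
+link4  5|1|1
R(1,0) f=1→J1  5|2|1
+link5  6|2|1
PS(3,4) f=2→J2  6|2|2
+link6  7|2|2
R(0,5) f=1→J1  7|3|2
P(6,5) f=1→J1  7|4|2
+link7  8|4|2
PS(4,1) f=2→J2  8|4|3
+link8  9|4|3
P(2,7) f=1→J1  9|5|3
PS(5,8) f=2→J2  9|5|4
C(2,8) f=2→J2  9|5|5
M = 3(9−1)−2·5−5 = 24−10−5 = 9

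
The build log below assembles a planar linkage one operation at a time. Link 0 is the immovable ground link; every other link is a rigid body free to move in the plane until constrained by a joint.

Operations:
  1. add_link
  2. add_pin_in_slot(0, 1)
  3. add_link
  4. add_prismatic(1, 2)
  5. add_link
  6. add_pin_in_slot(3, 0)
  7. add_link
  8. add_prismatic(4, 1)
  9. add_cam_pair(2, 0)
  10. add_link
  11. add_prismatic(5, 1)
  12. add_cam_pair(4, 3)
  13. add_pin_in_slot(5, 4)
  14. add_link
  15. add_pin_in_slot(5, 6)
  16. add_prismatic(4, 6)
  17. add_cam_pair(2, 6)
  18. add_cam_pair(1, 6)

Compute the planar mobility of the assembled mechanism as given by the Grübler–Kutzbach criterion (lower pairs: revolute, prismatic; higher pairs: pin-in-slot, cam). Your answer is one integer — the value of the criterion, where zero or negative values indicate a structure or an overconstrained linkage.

[1;0;0] (link 0 is ground)
L+ [2;0;0]
PS(0,1)∈J2 [2;0;1]
L+ [3;0;1]
P(1,2)∈J1 [3;1;1]
L+ [4;1;1]
PS(3,0)∈J2 [4;1;2]
L+ [5;1;2]
P(4,1)∈J1 [5;2;2]
C(2,0)∈J2 [5;2;3]
L+ [6;2;3]
P(5,1)∈J1 [6;3;3]
C(4,3)∈J2 [6;3;4]
PS(5,4)∈J2 [6;3;5]
L+ [7;3;5]
PS(5,6)∈J2 [7;3;6]
P(4,6)∈J1 [7;4;6]
C(2,6)∈J2 [7;4;7]
C(1,6)∈J2 [7;4;8]
mobility = 18 − 8 − 8 = 2

M = 2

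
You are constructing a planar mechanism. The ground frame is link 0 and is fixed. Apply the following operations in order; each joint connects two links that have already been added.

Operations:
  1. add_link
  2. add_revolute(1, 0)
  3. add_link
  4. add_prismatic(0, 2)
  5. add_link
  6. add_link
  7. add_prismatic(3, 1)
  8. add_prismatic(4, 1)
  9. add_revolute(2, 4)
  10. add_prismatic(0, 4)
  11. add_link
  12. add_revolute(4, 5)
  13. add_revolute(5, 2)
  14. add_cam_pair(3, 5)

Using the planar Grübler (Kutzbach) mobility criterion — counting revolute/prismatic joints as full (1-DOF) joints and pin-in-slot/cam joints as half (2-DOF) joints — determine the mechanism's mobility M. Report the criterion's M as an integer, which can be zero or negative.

M = -2

L=1 J1=0 J2=0
add link → L=2 J1=0 J2=0
R@1,0 dof=1 J1 → L=2 J1=1 J2=0
add link → L=3 J1=1 J2=0
P@0,2 dof=1 J1 → L=3 J1=2 J2=0
add link → L=4 J1=2 J2=0
add link → L=5 J1=2 J2=0
P@3,1 dof=1 J1 → L=5 J1=3 J2=0
P@4,1 dof=1 J1 → L=5 J1=4 J2=0
R@2,4 dof=1 J1 → L=5 J1=5 J2=0
P@0,4 dof=1 J1 → L=5 J1=6 J2=0
add link → L=6 J1=6 J2=0
R@4,5 dof=1 J1 → L=6 J1=7 J2=0
R@5,2 dof=1 J1 → L=6 J1=8 J2=0
C@3,5 dof=2 J2 → L=6 J1=8 J2=1
M=3(L−1)−2J1−J2=3·5−2·8−1=-2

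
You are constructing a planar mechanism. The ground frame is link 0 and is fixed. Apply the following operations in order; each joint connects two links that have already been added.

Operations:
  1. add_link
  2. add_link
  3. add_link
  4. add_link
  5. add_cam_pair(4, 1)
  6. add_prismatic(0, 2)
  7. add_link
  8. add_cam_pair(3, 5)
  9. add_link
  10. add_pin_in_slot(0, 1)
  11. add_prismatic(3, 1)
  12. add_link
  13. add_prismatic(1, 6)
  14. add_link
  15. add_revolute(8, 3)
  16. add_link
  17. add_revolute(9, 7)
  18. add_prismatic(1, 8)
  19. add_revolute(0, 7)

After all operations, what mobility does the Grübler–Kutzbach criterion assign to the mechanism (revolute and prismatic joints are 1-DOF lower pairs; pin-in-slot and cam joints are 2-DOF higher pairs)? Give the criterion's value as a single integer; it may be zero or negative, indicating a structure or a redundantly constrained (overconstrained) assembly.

M = 10

ground; <1,0,0>
#1 <2,0,0>
#2 <3,0,0>
#3 <4,0,0>
#4 <5,0,0>
C:4↔1 J2 <5,0,1>
P:0↔2 J1 <5,1,1>
#5 <6,1,1>
C:3↔5 J2 <6,1,2>
#6 <7,1,2>
PS:0↔1 J2 <7,1,3>
P:3↔1 J1 <7,2,3>
#7 <8,2,3>
P:1↔6 J1 <8,3,3>
#8 <9,3,3>
R:8↔3 J1 <9,4,3>
#9 <10,4,3>
R:9↔7 J1 <10,5,3>
P:1↔8 J1 <10,6,3>
R:0↔7 J1 <10,7,3>
3×9 − 2×7 − 1×3 = 10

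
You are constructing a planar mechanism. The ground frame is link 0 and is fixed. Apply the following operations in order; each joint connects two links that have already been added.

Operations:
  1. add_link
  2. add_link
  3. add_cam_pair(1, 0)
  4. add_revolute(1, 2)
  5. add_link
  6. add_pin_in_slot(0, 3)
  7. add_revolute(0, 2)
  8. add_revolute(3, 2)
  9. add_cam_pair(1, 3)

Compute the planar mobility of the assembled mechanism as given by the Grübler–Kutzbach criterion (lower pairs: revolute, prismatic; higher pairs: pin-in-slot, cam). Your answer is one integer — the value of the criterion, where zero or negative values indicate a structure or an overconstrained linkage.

[1;0;0] (link 0 is ground)
L+ [2;0;0]
L+ [3;0;0]
C(1,0)∈J2 [3;0;1]
R(1,2)∈J1 [3;1;1]
L+ [4;1;1]
PS(0,3)∈J2 [4;1;2]
R(0,2)∈J1 [4;2;2]
R(3,2)∈J1 [4;3;2]
C(1,3)∈J2 [4;3;3]
mobility = 9 − 6 − 3 = 0

M = 0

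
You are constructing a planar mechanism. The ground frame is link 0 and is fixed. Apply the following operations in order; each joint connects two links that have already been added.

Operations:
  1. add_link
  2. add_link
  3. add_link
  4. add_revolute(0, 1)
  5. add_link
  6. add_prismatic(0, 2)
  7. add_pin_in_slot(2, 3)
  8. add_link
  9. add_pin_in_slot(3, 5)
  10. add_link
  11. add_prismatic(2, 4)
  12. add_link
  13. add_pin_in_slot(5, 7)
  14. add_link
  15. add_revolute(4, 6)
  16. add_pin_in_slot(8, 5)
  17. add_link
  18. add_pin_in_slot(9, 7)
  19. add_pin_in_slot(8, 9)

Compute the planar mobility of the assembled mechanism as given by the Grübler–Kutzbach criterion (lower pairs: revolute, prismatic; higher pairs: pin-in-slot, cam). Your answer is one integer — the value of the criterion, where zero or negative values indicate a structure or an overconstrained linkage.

M = 13

link 0 = ground. State L|J1|J2 = 1|0|0
+link1  2|0|0
+link2  3|0|0
+link3  4|0|0
R(0,1) f=1→J1  4|1|0
+link4  5|1|0
P(0,2) f=1→J1  5|2|0
PS(2,3) f=2→J2  5|2|1
+link5  6|2|1
PS(3,5) f=2→J2  6|2|2
+link6  7|2|2
P(2,4) f=1→J1  7|3|2
+link7  8|3|2
PS(5,7) f=2→J2  8|3|3
+link8  9|3|3
R(4,6) f=1→J1  9|4|3
PS(8,5) f=2→J2  9|4|4
+link9  10|4|4
PS(9,7) f=2→J2  10|4|5
PS(8,9) f=2→J2  10|4|6
M = 3(10−1)−2·4−6 = 27−8−6 = 13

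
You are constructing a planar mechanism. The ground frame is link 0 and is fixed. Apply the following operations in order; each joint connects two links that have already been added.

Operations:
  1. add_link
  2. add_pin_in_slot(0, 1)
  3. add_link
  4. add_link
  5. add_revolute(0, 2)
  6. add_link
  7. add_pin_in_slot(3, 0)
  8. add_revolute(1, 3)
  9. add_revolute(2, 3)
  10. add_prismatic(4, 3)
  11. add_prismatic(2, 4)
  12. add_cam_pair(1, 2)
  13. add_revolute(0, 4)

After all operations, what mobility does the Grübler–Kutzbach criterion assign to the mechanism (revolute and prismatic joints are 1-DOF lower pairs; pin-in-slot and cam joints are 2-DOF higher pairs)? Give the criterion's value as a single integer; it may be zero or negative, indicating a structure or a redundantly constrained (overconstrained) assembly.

M = -3

(L,J1,J2)=(1,0,0); link0 fixed
link1: (2,0,0)
PS 0-1 [J2]: (2,0,1)
link2: (3,0,1)
link3: (4,0,1)
R 0-2 [J1]: (4,1,1)
link4: (5,1,1)
PS 3-0 [J2]: (5,1,2)
R 1-3 [J1]: (5,2,2)
R 2-3 [J1]: (5,3,2)
P 4-3 [J1]: (5,4,2)
P 2-4 [J1]: (5,5,2)
C 1-2 [J2]: (5,5,3)
R 0-4 [J1]: (5,6,3)
Grübler: 3·4 − 2·6 − 3 = -3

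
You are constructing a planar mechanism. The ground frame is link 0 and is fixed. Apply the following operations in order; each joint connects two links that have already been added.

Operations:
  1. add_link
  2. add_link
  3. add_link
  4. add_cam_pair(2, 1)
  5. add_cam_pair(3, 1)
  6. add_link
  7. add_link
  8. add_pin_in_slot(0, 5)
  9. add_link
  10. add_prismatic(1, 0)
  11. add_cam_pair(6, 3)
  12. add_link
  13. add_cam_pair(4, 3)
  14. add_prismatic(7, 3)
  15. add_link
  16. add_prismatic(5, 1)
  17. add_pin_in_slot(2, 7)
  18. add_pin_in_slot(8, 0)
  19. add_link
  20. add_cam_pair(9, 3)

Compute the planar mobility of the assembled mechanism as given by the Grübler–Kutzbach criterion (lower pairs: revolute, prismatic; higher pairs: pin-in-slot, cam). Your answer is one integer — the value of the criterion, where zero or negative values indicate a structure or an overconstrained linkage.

L=1 J1=0 J2=0
add link → L=2 J1=0 J2=0
add link → L=3 J1=0 J2=0
add link → L=4 J1=0 J2=0
C@2,1 dof=2 J2 → L=4 J1=0 J2=1
C@3,1 dof=2 J2 → L=4 J1=0 J2=2
add link → L=5 J1=0 J2=2
add link → L=6 J1=0 J2=2
PS@0,5 dof=2 J2 → L=6 J1=0 J2=3
add link → L=7 J1=0 J2=3
P@1,0 dof=1 J1 → L=7 J1=1 J2=3
C@6,3 dof=2 J2 → L=7 J1=1 J2=4
add link → L=8 J1=1 J2=4
C@4,3 dof=2 J2 → L=8 J1=1 J2=5
P@7,3 dof=1 J1 → L=8 J1=2 J2=5
add link → L=9 J1=2 J2=5
P@5,1 dof=1 J1 → L=9 J1=3 J2=5
PS@2,7 dof=2 J2 → L=9 J1=3 J2=6
PS@8,0 dof=2 J2 → L=9 J1=3 J2=7
add link → L=10 J1=3 J2=7
C@9,3 dof=2 J2 → L=10 J1=3 J2=8
M=3(L−1)−2J1−J2=3·9−2·3−8=13

M = 13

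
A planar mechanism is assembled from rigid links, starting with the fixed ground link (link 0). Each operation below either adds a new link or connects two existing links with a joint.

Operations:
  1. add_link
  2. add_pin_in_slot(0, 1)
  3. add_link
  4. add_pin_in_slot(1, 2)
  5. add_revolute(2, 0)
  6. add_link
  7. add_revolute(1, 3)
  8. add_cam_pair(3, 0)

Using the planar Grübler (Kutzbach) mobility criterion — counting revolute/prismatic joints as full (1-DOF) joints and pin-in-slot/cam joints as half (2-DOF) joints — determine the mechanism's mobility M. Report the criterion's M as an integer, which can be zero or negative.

M = 2

ground; <1,0,0>
#1 <2,0,0>
PS:0↔1 J2 <2,0,1>
#2 <3,0,1>
PS:1↔2 J2 <3,0,2>
R:2↔0 J1 <3,1,2>
#3 <4,1,2>
R:1↔3 J1 <4,2,2>
C:3↔0 J2 <4,2,3>
3×3 − 2×2 − 1×3 = 2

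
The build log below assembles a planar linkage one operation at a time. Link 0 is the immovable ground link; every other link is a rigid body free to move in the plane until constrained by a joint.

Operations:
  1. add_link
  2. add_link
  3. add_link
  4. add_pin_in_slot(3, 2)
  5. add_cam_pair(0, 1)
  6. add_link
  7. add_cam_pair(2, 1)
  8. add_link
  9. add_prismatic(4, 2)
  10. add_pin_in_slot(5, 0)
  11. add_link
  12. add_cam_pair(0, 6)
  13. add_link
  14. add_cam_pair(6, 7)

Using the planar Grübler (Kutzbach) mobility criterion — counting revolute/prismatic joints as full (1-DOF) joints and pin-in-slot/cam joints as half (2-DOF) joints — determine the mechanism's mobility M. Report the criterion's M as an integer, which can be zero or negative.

ground; <1,0,0>
#1 <2,0,0>
#2 <3,0,0>
#3 <4,0,0>
PS:3↔2 J2 <4,0,1>
C:0↔1 J2 <4,0,2>
#4 <5,0,2>
C:2↔1 J2 <5,0,3>
#5 <6,0,3>
P:4↔2 J1 <6,1,3>
PS:5↔0 J2 <6,1,4>
#6 <7,1,4>
C:0↔6 J2 <7,1,5>
#7 <8,1,5>
C:6↔7 J2 <8,1,6>
3×7 − 2×1 − 1×6 = 13

M = 13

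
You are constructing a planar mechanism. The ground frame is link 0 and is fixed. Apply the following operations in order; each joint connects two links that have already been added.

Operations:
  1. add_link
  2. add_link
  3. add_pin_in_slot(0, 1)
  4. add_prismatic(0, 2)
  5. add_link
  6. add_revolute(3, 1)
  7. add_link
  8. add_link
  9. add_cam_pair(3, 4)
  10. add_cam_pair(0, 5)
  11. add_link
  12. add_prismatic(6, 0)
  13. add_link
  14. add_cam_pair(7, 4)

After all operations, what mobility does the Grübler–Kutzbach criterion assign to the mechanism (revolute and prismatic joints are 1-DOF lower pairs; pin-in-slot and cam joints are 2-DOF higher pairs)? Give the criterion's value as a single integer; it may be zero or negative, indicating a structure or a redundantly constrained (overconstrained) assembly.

M = 11

L=1 J1=0 J2=0
add link → L=2 J1=0 J2=0
add link → L=3 J1=0 J2=0
PS@0,1 dof=2 J2 → L=3 J1=0 J2=1
P@0,2 dof=1 J1 → L=3 J1=1 J2=1
add link → L=4 J1=1 J2=1
R@3,1 dof=1 J1 → L=4 J1=2 J2=1
add link → L=5 J1=2 J2=1
add link → L=6 J1=2 J2=1
C@3,4 dof=2 J2 → L=6 J1=2 J2=2
C@0,5 dof=2 J2 → L=6 J1=2 J2=3
add link → L=7 J1=2 J2=3
P@6,0 dof=1 J1 → L=7 J1=3 J2=3
add link → L=8 J1=3 J2=3
C@7,4 dof=2 J2 → L=8 J1=3 J2=4
M=3(L−1)−2J1−J2=3·7−2·3−4=11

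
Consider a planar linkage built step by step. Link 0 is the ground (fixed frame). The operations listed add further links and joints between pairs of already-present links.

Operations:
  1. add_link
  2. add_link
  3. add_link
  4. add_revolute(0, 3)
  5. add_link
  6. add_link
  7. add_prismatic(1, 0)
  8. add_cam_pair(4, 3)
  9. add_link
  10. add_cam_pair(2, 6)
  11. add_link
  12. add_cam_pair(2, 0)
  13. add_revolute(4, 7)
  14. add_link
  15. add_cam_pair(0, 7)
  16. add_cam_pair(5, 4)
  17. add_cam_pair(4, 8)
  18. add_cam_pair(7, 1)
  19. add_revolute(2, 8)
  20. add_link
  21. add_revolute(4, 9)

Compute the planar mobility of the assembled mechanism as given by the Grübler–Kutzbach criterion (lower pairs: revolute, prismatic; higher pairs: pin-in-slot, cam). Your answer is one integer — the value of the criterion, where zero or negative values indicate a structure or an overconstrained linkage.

M = 10

(L,J1,J2)=(1,0,0); link0 fixed
link1: (2,0,0)
link2: (3,0,0)
link3: (4,0,0)
R 0-3 [J1]: (4,1,0)
link4: (5,1,0)
link5: (6,1,0)
P 1-0 [J1]: (6,2,0)
C 4-3 [J2]: (6,2,1)
link6: (7,2,1)
C 2-6 [J2]: (7,2,2)
link7: (8,2,2)
C 2-0 [J2]: (8,2,3)
R 4-7 [J1]: (8,3,3)
link8: (9,3,3)
C 0-7 [J2]: (9,3,4)
C 5-4 [J2]: (9,3,5)
C 4-8 [J2]: (9,3,6)
C 7-1 [J2]: (9,3,7)
R 2-8 [J1]: (9,4,7)
link9: (10,4,7)
R 4-9 [J1]: (10,5,7)
Grübler: 3·9 − 2·5 − 7 = 10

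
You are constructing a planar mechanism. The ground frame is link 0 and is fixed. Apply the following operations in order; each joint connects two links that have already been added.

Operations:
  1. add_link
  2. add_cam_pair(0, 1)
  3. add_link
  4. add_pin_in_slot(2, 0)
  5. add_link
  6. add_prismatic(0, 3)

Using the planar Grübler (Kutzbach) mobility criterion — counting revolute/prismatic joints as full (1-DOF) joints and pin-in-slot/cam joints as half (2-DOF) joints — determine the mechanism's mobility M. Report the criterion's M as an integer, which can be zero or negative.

ground; <1,0,0>
#1 <2,0,0>
C:0↔1 J2 <2,0,1>
#2 <3,0,1>
PS:2↔0 J2 <3,0,2>
#3 <4,0,2>
P:0↔3 J1 <4,1,2>
3×3 − 2×1 − 1×2 = 5

M = 5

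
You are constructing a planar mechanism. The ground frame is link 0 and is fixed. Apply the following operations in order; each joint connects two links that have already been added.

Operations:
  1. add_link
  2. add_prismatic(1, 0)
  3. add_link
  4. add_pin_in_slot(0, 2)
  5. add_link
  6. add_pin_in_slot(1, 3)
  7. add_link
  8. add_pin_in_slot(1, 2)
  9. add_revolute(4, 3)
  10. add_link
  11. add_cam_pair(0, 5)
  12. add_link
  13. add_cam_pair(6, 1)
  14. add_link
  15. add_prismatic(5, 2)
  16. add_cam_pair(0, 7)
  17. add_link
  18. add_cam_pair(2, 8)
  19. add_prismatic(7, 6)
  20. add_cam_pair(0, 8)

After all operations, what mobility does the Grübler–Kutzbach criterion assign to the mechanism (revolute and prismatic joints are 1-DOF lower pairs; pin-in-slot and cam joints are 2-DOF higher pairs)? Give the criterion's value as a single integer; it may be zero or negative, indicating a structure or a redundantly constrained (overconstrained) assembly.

[1;0;0] (link 0 is ground)
L+ [2;0;0]
P(1,0)∈J1 [2;1;0]
L+ [3;1;0]
PS(0,2)∈J2 [3;1;1]
L+ [4;1;1]
PS(1,3)∈J2 [4;1;2]
L+ [5;1;2]
PS(1,2)∈J2 [5;1;3]
R(4,3)∈J1 [5;2;3]
L+ [6;2;3]
C(0,5)∈J2 [6;2;4]
L+ [7;2;4]
C(6,1)∈J2 [7;2;5]
L+ [8;2;5]
P(5,2)∈J1 [8;3;5]
C(0,7)∈J2 [8;3;6]
L+ [9;3;6]
C(2,8)∈J2 [9;3;7]
P(7,6)∈J1 [9;4;7]
C(0,8)∈J2 [9;4;8]
mobility = 24 − 8 − 8 = 8

M = 8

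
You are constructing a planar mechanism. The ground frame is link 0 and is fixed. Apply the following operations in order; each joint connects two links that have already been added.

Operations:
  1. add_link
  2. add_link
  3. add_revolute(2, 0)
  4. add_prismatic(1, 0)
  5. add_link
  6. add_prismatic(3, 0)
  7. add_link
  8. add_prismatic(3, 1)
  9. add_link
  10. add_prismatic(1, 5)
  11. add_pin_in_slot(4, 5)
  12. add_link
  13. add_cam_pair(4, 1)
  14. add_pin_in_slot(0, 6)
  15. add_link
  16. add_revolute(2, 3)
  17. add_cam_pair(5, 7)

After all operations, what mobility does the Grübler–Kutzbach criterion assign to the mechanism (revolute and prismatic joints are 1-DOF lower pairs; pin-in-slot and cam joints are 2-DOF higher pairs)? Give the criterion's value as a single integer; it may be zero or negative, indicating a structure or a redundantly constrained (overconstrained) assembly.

M = 5

[1;0;0] (link 0 is ground)
L+ [2;0;0]
L+ [3;0;0]
R(2,0)∈J1 [3;1;0]
P(1,0)∈J1 [3;2;0]
L+ [4;2;0]
P(3,0)∈J1 [4;3;0]
L+ [5;3;0]
P(3,1)∈J1 [5;4;0]
L+ [6;4;0]
P(1,5)∈J1 [6;5;0]
PS(4,5)∈J2 [6;5;1]
L+ [7;5;1]
C(4,1)∈J2 [7;5;2]
PS(0,6)∈J2 [7;5;3]
L+ [8;5;3]
R(2,3)∈J1 [8;6;3]
C(5,7)∈J2 [8;6;4]
mobility = 21 − 12 − 4 = 5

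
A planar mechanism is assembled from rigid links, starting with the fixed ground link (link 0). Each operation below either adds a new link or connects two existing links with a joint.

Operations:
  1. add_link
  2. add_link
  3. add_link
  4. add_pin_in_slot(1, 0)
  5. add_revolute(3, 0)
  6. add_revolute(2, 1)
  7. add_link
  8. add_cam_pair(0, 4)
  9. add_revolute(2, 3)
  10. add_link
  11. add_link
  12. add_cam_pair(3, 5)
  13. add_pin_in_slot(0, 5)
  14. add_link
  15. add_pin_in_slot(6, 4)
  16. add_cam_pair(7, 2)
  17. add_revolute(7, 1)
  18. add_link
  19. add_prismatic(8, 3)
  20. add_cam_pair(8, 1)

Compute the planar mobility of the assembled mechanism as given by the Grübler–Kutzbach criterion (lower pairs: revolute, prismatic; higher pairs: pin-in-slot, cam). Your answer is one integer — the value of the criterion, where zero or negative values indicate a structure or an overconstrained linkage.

M = 7

[1;0;0] (link 0 is ground)
L+ [2;0;0]
L+ [3;0;0]
L+ [4;0;0]
PS(1,0)∈J2 [4;0;1]
R(3,0)∈J1 [4;1;1]
R(2,1)∈J1 [4;2;1]
L+ [5;2;1]
C(0,4)∈J2 [5;2;2]
R(2,3)∈J1 [5;3;2]
L+ [6;3;2]
L+ [7;3;2]
C(3,5)∈J2 [7;3;3]
PS(0,5)∈J2 [7;3;4]
L+ [8;3;4]
PS(6,4)∈J2 [8;3;5]
C(7,2)∈J2 [8;3;6]
R(7,1)∈J1 [8;4;6]
L+ [9;4;6]
P(8,3)∈J1 [9;5;6]
C(8,1)∈J2 [9;5;7]
mobility = 24 − 10 − 7 = 7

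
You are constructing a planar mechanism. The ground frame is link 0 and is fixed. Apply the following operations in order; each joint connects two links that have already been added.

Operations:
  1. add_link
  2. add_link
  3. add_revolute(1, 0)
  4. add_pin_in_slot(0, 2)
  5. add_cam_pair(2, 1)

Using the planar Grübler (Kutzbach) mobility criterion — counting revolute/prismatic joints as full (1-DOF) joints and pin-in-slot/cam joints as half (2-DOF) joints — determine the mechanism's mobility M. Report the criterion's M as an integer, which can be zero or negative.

M = 2

ground; <1,0,0>
#1 <2,0,0>
#2 <3,0,0>
R:1↔0 J1 <3,1,0>
PS:0↔2 J2 <3,1,1>
C:2↔1 J2 <3,1,2>
3×2 − 2×1 − 1×2 = 2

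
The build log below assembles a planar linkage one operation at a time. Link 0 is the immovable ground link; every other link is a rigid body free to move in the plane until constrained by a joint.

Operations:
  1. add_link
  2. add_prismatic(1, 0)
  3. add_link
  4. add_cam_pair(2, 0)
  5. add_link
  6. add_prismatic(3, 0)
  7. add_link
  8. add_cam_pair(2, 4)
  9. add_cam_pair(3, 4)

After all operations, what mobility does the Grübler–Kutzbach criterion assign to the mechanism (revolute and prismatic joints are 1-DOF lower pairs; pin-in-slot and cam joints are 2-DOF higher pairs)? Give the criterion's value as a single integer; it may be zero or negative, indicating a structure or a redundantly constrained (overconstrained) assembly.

(L,J1,J2)=(1,0,0); link0 fixed
link1: (2,0,0)
P 1-0 [J1]: (2,1,0)
link2: (3,1,0)
C 2-0 [J2]: (3,1,1)
link3: (4,1,1)
P 3-0 [J1]: (4,2,1)
link4: (5,2,1)
C 2-4 [J2]: (5,2,2)
C 3-4 [J2]: (5,2,3)
Grübler: 3·4 − 2·2 − 3 = 5

M = 5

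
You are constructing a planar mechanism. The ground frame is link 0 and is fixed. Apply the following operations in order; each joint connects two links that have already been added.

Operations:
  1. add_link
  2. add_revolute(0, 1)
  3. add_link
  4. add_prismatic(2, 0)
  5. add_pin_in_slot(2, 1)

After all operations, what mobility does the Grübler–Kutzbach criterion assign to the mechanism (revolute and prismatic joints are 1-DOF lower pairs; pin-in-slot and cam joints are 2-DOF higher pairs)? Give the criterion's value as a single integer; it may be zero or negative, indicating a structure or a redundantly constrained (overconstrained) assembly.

L=1 J1=0 J2=0
add link → L=2 J1=0 J2=0
R@0,1 dof=1 J1 → L=2 J1=1 J2=0
add link → L=3 J1=1 J2=0
P@2,0 dof=1 J1 → L=3 J1=2 J2=0
PS@2,1 dof=2 J2 → L=3 J1=2 J2=1
M=3(L−1)−2J1−J2=3·2−2·2−1=1

M = 1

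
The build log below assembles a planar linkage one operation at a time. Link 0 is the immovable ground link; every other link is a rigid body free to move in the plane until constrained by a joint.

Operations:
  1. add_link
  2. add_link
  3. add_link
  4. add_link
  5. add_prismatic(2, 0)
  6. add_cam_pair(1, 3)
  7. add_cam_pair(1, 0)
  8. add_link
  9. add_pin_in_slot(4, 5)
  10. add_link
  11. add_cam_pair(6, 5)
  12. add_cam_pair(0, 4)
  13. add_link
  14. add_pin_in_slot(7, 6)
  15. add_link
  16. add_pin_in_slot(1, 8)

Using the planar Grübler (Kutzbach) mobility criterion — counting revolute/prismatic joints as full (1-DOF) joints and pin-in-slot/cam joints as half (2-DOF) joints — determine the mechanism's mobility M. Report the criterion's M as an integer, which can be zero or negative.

[1;0;0] (link 0 is ground)
L+ [2;0;0]
L+ [3;0;0]
L+ [4;0;0]
L+ [5;0;0]
P(2,0)∈J1 [5;1;0]
C(1,3)∈J2 [5;1;1]
C(1,0)∈J2 [5;1;2]
L+ [6;1;2]
PS(4,5)∈J2 [6;1;3]
L+ [7;1;3]
C(6,5)∈J2 [7;1;4]
C(0,4)∈J2 [7;1;5]
L+ [8;1;5]
PS(7,6)∈J2 [8;1;6]
L+ [9;1;6]
PS(1,8)∈J2 [9;1;7]
mobility = 24 − 2 − 7 = 15

M = 15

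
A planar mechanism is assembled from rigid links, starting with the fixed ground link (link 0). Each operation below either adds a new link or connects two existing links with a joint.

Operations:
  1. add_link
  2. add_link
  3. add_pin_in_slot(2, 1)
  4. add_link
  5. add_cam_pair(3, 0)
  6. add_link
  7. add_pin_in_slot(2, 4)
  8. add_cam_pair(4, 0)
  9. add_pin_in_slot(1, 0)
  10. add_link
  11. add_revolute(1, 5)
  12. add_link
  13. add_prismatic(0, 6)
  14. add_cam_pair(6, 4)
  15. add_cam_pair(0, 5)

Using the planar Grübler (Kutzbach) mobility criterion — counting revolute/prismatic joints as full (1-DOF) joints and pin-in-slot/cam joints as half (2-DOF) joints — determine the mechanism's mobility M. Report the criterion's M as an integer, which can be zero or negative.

M = 7

(L,J1,J2)=(1,0,0); link0 fixed
link1: (2,0,0)
link2: (3,0,0)
PS 2-1 [J2]: (3,0,1)
link3: (4,0,1)
C 3-0 [J2]: (4,0,2)
link4: (5,0,2)
PS 2-4 [J2]: (5,0,3)
C 4-0 [J2]: (5,0,4)
PS 1-0 [J2]: (5,0,5)
link5: (6,0,5)
R 1-5 [J1]: (6,1,5)
link6: (7,1,5)
P 0-6 [J1]: (7,2,5)
C 6-4 [J2]: (7,2,6)
C 0-5 [J2]: (7,2,7)
Grübler: 3·6 − 2·2 − 7 = 7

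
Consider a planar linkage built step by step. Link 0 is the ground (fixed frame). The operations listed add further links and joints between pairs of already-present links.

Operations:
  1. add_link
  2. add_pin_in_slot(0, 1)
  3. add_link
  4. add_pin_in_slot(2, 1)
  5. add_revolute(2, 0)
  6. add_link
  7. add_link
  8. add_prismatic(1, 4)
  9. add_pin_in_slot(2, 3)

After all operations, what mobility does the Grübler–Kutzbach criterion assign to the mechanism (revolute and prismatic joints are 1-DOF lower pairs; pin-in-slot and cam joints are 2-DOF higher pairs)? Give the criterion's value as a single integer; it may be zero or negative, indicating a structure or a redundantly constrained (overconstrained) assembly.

M = 5

L=1 J1=0 J2=0
add link → L=2 J1=0 J2=0
PS@0,1 dof=2 J2 → L=2 J1=0 J2=1
add link → L=3 J1=0 J2=1
PS@2,1 dof=2 J2 → L=3 J1=0 J2=2
R@2,0 dof=1 J1 → L=3 J1=1 J2=2
add link → L=4 J1=1 J2=2
add link → L=5 J1=1 J2=2
P@1,4 dof=1 J1 → L=5 J1=2 J2=2
PS@2,3 dof=2 J2 → L=5 J1=2 J2=3
M=3(L−1)−2J1−J2=3·4−2·2−3=5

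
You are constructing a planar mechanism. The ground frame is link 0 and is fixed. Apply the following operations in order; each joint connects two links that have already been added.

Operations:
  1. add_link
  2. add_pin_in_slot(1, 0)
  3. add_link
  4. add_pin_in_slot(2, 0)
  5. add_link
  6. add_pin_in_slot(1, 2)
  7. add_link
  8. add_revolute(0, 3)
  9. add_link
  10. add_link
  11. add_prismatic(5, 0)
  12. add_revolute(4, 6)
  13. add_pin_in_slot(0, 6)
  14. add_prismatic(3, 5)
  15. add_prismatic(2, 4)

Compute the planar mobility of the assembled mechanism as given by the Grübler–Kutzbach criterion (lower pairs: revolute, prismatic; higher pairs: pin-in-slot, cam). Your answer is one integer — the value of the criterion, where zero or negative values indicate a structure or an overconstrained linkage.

L=1 J1=0 J2=0
add link → L=2 J1=0 J2=0
PS@1,0 dof=2 J2 → L=2 J1=0 J2=1
add link → L=3 J1=0 J2=1
PS@2,0 dof=2 J2 → L=3 J1=0 J2=2
add link → L=4 J1=0 J2=2
PS@1,2 dof=2 J2 → L=4 J1=0 J2=3
add link → L=5 J1=0 J2=3
R@0,3 dof=1 J1 → L=5 J1=1 J2=3
add link → L=6 J1=1 J2=3
add link → L=7 J1=1 J2=3
P@5,0 dof=1 J1 → L=7 J1=2 J2=3
R@4,6 dof=1 J1 → L=7 J1=3 J2=3
PS@0,6 dof=2 J2 → L=7 J1=3 J2=4
P@3,5 dof=1 J1 → L=7 J1=4 J2=4
P@2,4 dof=1 J1 → L=7 J1=5 J2=4
M=3(L−1)−2J1−J2=3·6−2·5−4=4

M = 4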